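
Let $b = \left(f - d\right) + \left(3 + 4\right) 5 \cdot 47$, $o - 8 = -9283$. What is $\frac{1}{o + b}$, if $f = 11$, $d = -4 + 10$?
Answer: $- \frac{1}{7625} \approx -0.00013115$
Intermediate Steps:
$o = -9275$ ($o = 8 - 9283 = -9275$)
$d = 6$
$b = 1650$ ($b = \left(11 - 6\right) + \left(3 + 4\right) 5 \cdot 47 = \left(11 - 6\right) + 7 \cdot 5 \cdot 47 = 5 + 35 \cdot 47 = 5 + 1645 = 1650$)
$\frac{1}{o + b} = \frac{1}{-9275 + 1650} = \frac{1}{-7625} = - \frac{1}{7625}$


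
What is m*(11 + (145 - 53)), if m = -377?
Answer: -38831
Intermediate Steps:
m*(11 + (145 - 53)) = -377*(11 + (145 - 53)) = -377*(11 + 92) = -377*103 = -38831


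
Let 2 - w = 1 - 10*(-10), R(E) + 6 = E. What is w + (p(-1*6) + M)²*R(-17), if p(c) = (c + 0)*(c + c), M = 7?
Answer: -143642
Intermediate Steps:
R(E) = -6 + E
w = -99 (w = 2 - (1 - 10*(-10)) = 2 - (1 + 100) = 2 - 1*101 = 2 - 101 = -99)
p(c) = 2*c² (p(c) = c*(2*c) = 2*c²)
w + (p(-1*6) + M)²*R(-17) = -99 + (2*(-1*6)² + 7)²*(-6 - 17) = -99 + (2*(-6)² + 7)²*(-23) = -99 + (2*36 + 7)²*(-23) = -99 + (72 + 7)²*(-23) = -99 + 79²*(-23) = -99 + 6241*(-23) = -99 - 143543 = -143642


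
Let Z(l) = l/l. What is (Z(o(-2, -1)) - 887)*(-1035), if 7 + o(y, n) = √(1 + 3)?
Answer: 917010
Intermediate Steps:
o(y, n) = -5 (o(y, n) = -7 + √(1 + 3) = -7 + √4 = -7 + 2 = -5)
Z(l) = 1
(Z(o(-2, -1)) - 887)*(-1035) = (1 - 887)*(-1035) = -886*(-1035) = 917010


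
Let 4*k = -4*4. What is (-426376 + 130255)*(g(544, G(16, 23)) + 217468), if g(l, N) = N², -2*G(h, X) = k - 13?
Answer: -257672945481/4 ≈ -6.4418e+10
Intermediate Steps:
k = -4 (k = (-4*4)/4 = (¼)*(-16) = -4)
G(h, X) = 17/2 (G(h, X) = -(-4 - 13)/2 = -½*(-17) = 17/2)
(-426376 + 130255)*(g(544, G(16, 23)) + 217468) = (-426376 + 130255)*((17/2)² + 217468) = -296121*(289/4 + 217468) = -296121*870161/4 = -257672945481/4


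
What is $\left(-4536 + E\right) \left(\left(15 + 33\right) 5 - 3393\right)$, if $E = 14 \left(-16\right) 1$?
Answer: $15008280$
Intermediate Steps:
$E = -224$ ($E = \left(-224\right) 1 = -224$)
$\left(-4536 + E\right) \left(\left(15 + 33\right) 5 - 3393\right) = \left(-4536 - 224\right) \left(\left(15 + 33\right) 5 - 3393\right) = - 4760 \left(48 \cdot 5 - 3393\right) = - 4760 \left(240 - 3393\right) = \left(-4760\right) \left(-3153\right) = 15008280$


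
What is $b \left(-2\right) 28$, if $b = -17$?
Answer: $952$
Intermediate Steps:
$b \left(-2\right) 28 = \left(-17\right) \left(-2\right) 28 = 34 \cdot 28 = 952$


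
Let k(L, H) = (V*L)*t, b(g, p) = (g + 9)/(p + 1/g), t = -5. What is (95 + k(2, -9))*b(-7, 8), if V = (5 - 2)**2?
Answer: 14/11 ≈ 1.2727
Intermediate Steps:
b(g, p) = (9 + g)/(p + 1/g)
V = 9 (V = 3**2 = 9)
k(L, H) = -45*L (k(L, H) = (9*L)*(-5) = -45*L)
(95 + k(2, -9))*b(-7, 8) = (95 - 45*2)*(-7*(9 - 7)/(1 - 7*8)) = (95 - 90)*(-7*2/(1 - 56)) = 5*(-7*2/(-55)) = 5*(-7*(-1/55)*2) = 5*(14/55) = 14/11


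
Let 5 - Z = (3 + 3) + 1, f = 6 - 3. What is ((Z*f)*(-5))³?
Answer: 27000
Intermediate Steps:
f = 3
Z = -2 (Z = 5 - ((3 + 3) + 1) = 5 - (6 + 1) = 5 - 1*7 = 5 - 7 = -2)
((Z*f)*(-5))³ = (-2*3*(-5))³ = (-6*(-5))³ = 30³ = 27000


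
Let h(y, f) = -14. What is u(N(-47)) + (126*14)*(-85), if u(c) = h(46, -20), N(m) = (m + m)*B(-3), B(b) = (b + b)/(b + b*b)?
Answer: -149954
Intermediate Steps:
B(b) = 2*b/(b + b**2) (B(b) = (2*b)/(b + b**2) = 2*b/(b + b**2))
N(m) = -2*m (N(m) = (m + m)*(2/(1 - 3)) = (2*m)*(2/(-2)) = (2*m)*(2*(-1/2)) = (2*m)*(-1) = -2*m)
u(c) = -14
u(N(-47)) + (126*14)*(-85) = -14 + (126*14)*(-85) = -14 + 1764*(-85) = -14 - 149940 = -149954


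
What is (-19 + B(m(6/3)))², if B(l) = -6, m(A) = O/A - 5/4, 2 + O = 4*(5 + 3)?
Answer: 625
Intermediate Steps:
O = 30 (O = -2 + 4*(5 + 3) = -2 + 4*8 = -2 + 32 = 30)
m(A) = -5/4 + 30/A (m(A) = 30/A - 5/4 = -5/4 + 30/A)
(-19 + B(m(6/3)))² = (-19 - 6)² = (-25)² = 625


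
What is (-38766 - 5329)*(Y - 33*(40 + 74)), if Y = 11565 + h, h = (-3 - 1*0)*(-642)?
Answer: -429000255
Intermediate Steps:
h = 1926 (h = (-3 + 0)*(-642) = -3*(-642) = 1926)
Y = 13491 (Y = 11565 + 1926 = 13491)
(-38766 - 5329)*(Y - 33*(40 + 74)) = (-38766 - 5329)*(13491 - 33*(40 + 74)) = -44095*(13491 - 33*114) = -44095*(13491 - 3762) = -44095*9729 = -429000255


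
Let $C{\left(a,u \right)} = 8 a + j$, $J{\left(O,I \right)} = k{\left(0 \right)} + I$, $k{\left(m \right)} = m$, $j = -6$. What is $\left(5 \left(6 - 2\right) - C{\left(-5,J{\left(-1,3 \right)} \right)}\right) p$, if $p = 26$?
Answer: $1716$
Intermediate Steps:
$J{\left(O,I \right)} = I$ ($J{\left(O,I \right)} = 0 + I = I$)
$C{\left(a,u \right)} = -6 + 8 a$ ($C{\left(a,u \right)} = 8 a - 6 = -6 + 8 a$)
$\left(5 \left(6 - 2\right) - C{\left(-5,J{\left(-1,3 \right)} \right)}\right) p = \left(5 \left(6 - 2\right) - \left(-6 + 8 \left(-5\right)\right)\right) 26 = \left(5 \cdot 4 - \left(-6 - 40\right)\right) 26 = \left(20 - -46\right) 26 = \left(20 + 46\right) 26 = 66 \cdot 26 = 1716$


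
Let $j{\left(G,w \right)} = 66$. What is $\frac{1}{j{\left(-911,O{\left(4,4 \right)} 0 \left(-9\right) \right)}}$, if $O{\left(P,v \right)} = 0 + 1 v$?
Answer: $\frac{1}{66} \approx 0.015152$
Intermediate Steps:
$O{\left(P,v \right)} = v$ ($O{\left(P,v \right)} = 0 + v = v$)
$\frac{1}{j{\left(-911,O{\left(4,4 \right)} 0 \left(-9\right) \right)}} = \frac{1}{66}$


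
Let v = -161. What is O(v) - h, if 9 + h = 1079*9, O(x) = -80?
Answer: -9782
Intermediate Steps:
h = 9702 (h = -9 + 1079*9 = -9 + 9711 = 9702)
O(v) - h = -80 - 1*9702 = -80 - 9702 = -9782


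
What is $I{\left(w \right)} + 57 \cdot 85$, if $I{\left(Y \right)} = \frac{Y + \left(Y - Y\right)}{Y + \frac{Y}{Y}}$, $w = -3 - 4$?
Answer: $\frac{29077}{6} \approx 4846.2$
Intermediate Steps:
$w = -7$ ($w = -3 - 4 = -7$)
$I{\left(Y \right)} = \frac{Y}{1 + Y}$ ($I{\left(Y \right)} = \frac{Y + 0}{Y + 1} = \frac{Y}{1 + Y}$)
$I{\left(w \right)} + 57 \cdot 85 = - \frac{7}{1 - 7} + 57 \cdot 85 = - \frac{7}{-6} + 4845 = \left(-7\right) \left(- \frac{1}{6}\right) + 4845 = \frac{7}{6} + 4845 = \frac{29077}{6}$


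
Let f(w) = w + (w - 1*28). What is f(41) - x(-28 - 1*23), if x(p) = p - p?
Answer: 54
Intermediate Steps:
x(p) = 0
f(w) = -28 + 2*w (f(w) = w + (w - 28) = w + (-28 + w) = -28 + 2*w)
f(41) - x(-28 - 1*23) = (-28 + 2*41) - 1*0 = (-28 + 82) + 0 = 54 + 0 = 54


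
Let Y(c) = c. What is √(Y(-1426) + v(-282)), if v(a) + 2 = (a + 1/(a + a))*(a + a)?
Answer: √157621 ≈ 397.02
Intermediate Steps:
v(a) = -2 + 2*a*(a + 1/(2*a)) (v(a) = -2 + (a + 1/(a + a))*(a + a) = -2 + (a + 1/(2*a))*(2*a) = -2 + 2*a*(a + 1/(2*a)))
√(Y(-1426) + v(-282)) = √(-1426 + (-1 + 2*(-282)²)) = √(-1426 + (-1 + 2*79524)) = √(-1426 + (-1 + 159048)) = √(-1426 + 159047) = √157621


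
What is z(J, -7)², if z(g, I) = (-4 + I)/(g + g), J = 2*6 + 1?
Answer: 121/676 ≈ 0.17899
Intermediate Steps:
J = 13 (J = 12 + 1 = 13)
z(g, I) = (-4 + I)/(2*g) (z(g, I) = (-4 + I)/((2*g)) = (-4 + I)*(1/(2*g)) = (-4 + I)/(2*g))
z(J, -7)² = ((½)*(-4 - 7)/13)² = ((½)*(1/13)*(-11))² = (-11/26)² = 121/676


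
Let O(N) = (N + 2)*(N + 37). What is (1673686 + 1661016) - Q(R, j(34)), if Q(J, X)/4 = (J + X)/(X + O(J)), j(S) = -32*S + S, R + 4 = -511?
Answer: 203550211649/61040 ≈ 3.3347e+6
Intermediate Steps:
R = -515 (R = -4 - 511 = -515)
j(S) = -31*S
O(N) = (2 + N)*(37 + N)
Q(J, X) = 4*(J + X)/(74 + X + J² + 39*J) (Q(J, X) = 4*((J + X)/(X + (74 + J² + 39*J))) = 4*((J + X)/(74 + X + J² + 39*J)) = 4*(J + X)/(74 + X + J² + 39*J))
(1673686 + 1661016) - Q(R, j(34)) = (1673686 + 1661016) - 4*(-515 - 31*34)/(74 - 31*34 + (-515)² + 39*(-515)) = 3334702 - 4*(-515 - 1054)/(74 - 1054 + 265225 - 20085) = 3334702 - 4*(-1569)/244160 = 3334702 - 1*(-1569/61040) = 3334702 + 1569/61040 = 203550211649/61040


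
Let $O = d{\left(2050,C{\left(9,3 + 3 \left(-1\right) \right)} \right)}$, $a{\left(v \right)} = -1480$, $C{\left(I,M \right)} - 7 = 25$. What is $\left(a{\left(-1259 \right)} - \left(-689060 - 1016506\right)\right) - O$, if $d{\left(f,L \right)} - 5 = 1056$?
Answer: $1703025$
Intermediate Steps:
$C{\left(I,M \right)} = 32$ ($C{\left(I,M \right)} = 7 + 25 = 32$)
$d{\left(f,L \right)} = 1061$ ($d{\left(f,L \right)} = 5 + 1056 = 1061$)
$O = 1061$
$\left(a{\left(-1259 \right)} - \left(-689060 - 1016506\right)\right) - O = \left(-1480 - \left(-689060 - 1016506\right)\right) - 1061 = \left(-1480 - -1705566\right) - 1061 = \left(-1480 + 1705566\right) - 1061 = 1704086 - 1061 = 1703025$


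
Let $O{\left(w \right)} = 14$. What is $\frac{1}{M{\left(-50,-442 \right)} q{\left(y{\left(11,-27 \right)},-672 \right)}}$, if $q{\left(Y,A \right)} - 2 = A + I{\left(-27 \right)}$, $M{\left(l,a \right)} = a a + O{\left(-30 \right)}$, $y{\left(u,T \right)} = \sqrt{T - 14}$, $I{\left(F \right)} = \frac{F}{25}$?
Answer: $- \frac{25}{3277856706} \approx -7.6269 \cdot 10^{-9}$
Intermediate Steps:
$I{\left(F \right)} = \frac{F}{25}$ ($I{\left(F \right)} = F \frac{1}{25} = \frac{F}{25}$)
$y{\left(u,T \right)} = \sqrt{-14 + T}$
$M{\left(l,a \right)} = 14 + a^{2}$ ($M{\left(l,a \right)} = a a + 14 = a^{2} + 14 = 14 + a^{2}$)
$q{\left(Y,A \right)} = \frac{23}{25} + A$ ($q{\left(Y,A \right)} = 2 + \left(A + \frac{1}{25} \left(-27\right)\right) = 2 + \left(A - \frac{27}{25}\right) = 2 + \left(- \frac{27}{25} + A\right) = \frac{23}{25} + A$)
$\frac{1}{M{\left(-50,-442 \right)} q{\left(y{\left(11,-27 \right)},-672 \right)}} = \frac{1}{\left(14 + \left(-442\right)^{2}\right) \left(\frac{23}{25} - 672\right)} = \frac{1}{\left(14 + 195364\right) \left(- \frac{16777}{25}\right)} = \frac{1}{195378} \left(- \frac{25}{16777}\right) = - \frac{25}{3277856706}$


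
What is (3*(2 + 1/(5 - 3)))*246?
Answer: 1845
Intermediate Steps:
(3*(2 + 1/(5 - 3)))*246 = (3*(2 + 1/2))*246 = (3*(2 + ½))*246 = (3*(5/2))*246 = (15/2)*246 = 1845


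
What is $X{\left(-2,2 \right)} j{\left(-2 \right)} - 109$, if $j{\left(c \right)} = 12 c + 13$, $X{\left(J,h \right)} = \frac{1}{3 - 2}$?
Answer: $-120$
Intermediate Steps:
$X{\left(J,h \right)} = 1$ ($X{\left(J,h \right)} = 1^{-1} = 1$)
$j{\left(c \right)} = 13 + 12 c$
$X{\left(-2,2 \right)} j{\left(-2 \right)} - 109 = 1 \left(13 + 12 \left(-2\right)\right) - 109 = 1 \left(13 - 24\right) - 109 = 1 \left(-11\right) - 109 = -11 - 109 = -120$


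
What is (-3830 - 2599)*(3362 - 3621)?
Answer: 1665111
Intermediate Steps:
(-3830 - 2599)*(3362 - 3621) = -6429*(-259) = 1665111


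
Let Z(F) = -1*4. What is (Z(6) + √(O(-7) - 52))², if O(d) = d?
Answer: (4 - I*√59)² ≈ -43.0 - 61.449*I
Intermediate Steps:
Z(F) = -4
(Z(6) + √(O(-7) - 52))² = (-4 + √(-7 - 52))² = (-4 + √(-59))² = (-4 + I*√59)²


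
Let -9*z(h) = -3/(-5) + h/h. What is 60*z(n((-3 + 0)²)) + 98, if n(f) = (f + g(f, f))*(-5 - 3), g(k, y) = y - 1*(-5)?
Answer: 262/3 ≈ 87.333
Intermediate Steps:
g(k, y) = 5 + y (g(k, y) = y + 5 = 5 + y)
n(f) = -40 - 16*f (n(f) = (f + (5 + f))*(-5 - 3) = (5 + 2*f)*(-8) = -40 - 16*f)
z(h) = -8/45 (z(h) = -(-3/(-5) + h/h)/9 = -(-3*(-⅕) + 1)/9 = -(⅗ + 1)/9 = -⅑*8/5 = -8/45)
60*z(n((-3 + 0)²)) + 98 = 60*(-8/45) + 98 = -32/3 + 98 = 262/3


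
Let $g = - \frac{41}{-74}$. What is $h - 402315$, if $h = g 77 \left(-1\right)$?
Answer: $- \frac{29774467}{74} \approx -4.0236 \cdot 10^{5}$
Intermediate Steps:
$g = \frac{41}{74}$ ($g = \left(-41\right) \left(- \frac{1}{74}\right) = \frac{41}{74} \approx 0.55405$)
$h = - \frac{3157}{74}$ ($h = \frac{41}{74} \cdot 77 \left(-1\right) = \frac{3157}{74} \left(-1\right) = - \frac{3157}{74} \approx -42.662$)
$h - 402315 = - \frac{3157}{74} - 402315 = - \frac{29774467}{74}$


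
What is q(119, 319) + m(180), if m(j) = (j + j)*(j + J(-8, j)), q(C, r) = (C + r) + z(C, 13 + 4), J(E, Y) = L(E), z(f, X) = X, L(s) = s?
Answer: 62375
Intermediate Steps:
J(E, Y) = E
q(C, r) = 17 + C + r (q(C, r) = (C + r) + (13 + 4) = (C + r) + 17 = 17 + C + r)
m(j) = 2*j*(-8 + j) (m(j) = (j + j)*(j - 8) = (2*j)*(-8 + j) = 2*j*(-8 + j))
q(119, 319) + m(180) = (17 + 119 + 319) + 2*180*(-8 + 180) = 455 + 2*180*172 = 455 + 61920 = 62375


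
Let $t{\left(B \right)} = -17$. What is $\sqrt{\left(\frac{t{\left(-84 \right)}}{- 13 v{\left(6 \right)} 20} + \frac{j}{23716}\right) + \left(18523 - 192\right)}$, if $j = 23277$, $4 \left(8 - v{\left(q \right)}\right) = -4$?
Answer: $\frac{\sqrt{16531803957370}}{30030} \approx 135.4$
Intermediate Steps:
$v{\left(q \right)} = 9$ ($v{\left(q \right)} = 8 - -1 = 8 + 1 = 9$)
$\sqrt{\left(\frac{t{\left(-84 \right)}}{- 13 v{\left(6 \right)} 20} + \frac{j}{23716}\right) + \left(18523 - 192\right)} = \sqrt{\left(- \frac{17}{\left(-13\right) 9 \cdot 20} + \frac{23277}{23716}\right) + \left(18523 - 192\right)} = \sqrt{\left(- \frac{17}{\left(-117\right) 20} + 23277 \cdot \frac{1}{23716}\right) + \left(18523 - 192\right)} = \sqrt{\left(- \frac{17}{-2340} + \frac{23277}{23716}\right) + 18331} = \sqrt{\left(\left(-17\right) \left(- \frac{1}{2340}\right) + \frac{23277}{23716}\right) + 18331} = \sqrt{\left(\frac{17}{2340} + \frac{23277}{23716}\right) + 18331} = \sqrt{\frac{6858919}{6936930} + 18331} = \sqrt{\frac{127167722749}{6936930}} = \frac{\sqrt{16531803957370}}{30030}$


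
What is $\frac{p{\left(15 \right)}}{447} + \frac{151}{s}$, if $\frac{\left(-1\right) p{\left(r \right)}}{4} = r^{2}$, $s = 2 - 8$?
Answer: $- \frac{24299}{894} \approx -27.18$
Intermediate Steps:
$s = -6$ ($s = 2 - 8 = -6$)
$p{\left(r \right)} = - 4 r^{2}$
$\frac{p{\left(15 \right)}}{447} + \frac{151}{s} = \frac{\left(-4\right) 15^{2}}{447} + \frac{151}{-6} = \left(-4\right) 225 \cdot \frac{1}{447} + 151 \left(- \frac{1}{6}\right) = \left(-900\right) \frac{1}{447} - \frac{151}{6} = - \frac{300}{149} - \frac{151}{6} = - \frac{24299}{894}$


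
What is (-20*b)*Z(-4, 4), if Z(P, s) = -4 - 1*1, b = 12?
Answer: 1200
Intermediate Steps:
Z(P, s) = -5 (Z(P, s) = -4 - 1 = -5)
(-20*b)*Z(-4, 4) = -20*12*(-5) = -240*(-5) = 1200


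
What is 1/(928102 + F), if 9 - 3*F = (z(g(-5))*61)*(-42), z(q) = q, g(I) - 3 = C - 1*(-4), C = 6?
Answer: 1/939207 ≈ 1.0647e-6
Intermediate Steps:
g(I) = 13 (g(I) = 3 + (6 - 1*(-4)) = 3 + (6 + 4) = 3 + 10 = 13)
F = 11105 (F = 3 - 13*61*(-42)/3 = 3 - 793*(-42)/3 = 3 - ⅓*(-33306) = 3 + 11102 = 11105)
1/(928102 + F) = 1/(928102 + 11105) = 1/939207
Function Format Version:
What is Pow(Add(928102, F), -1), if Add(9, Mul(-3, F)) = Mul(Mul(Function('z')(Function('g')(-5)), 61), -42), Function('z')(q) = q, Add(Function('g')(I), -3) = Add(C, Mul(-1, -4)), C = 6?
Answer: Rational(1, 939207) ≈ 1.0647e-6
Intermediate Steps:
Function('g')(I) = 13 (Function('g')(I) = Add(3, Add(6, Mul(-1, -4))) = Add(3, Add(6, 4)) = Add(3, 10) = 13)
F = 11105 (F = Add(3, Mul(Rational(-1, 3), Mul(Mul(13, 61), -42))) = Add(3, Mul(Rational(-1, 3), Mul(793, -42))) = Add(3, Mul(Rational(-1, 3), -33306)) = Add(3, 11102) = 11105)
Pow(Add(928102, F), -1) = Pow(Add(928102, 11105), -1) = Pow(939207, -1) = Rational(1, 939207)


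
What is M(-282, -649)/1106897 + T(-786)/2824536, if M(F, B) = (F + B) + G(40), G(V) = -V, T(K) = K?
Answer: -54737053/47370764012 ≈ -0.0011555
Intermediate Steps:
M(F, B) = -40 + B + F (M(F, B) = (F + B) - 1*40 = (B + F) - 40 = -40 + B + F)
M(-282, -649)/1106897 + T(-786)/2824536 = (-40 - 649 - 282)/1106897 - 786/2824536 = -971*1/1106897 - 786*1/2824536 = -971/1106897 - 131/470756 = -54737053/47370764012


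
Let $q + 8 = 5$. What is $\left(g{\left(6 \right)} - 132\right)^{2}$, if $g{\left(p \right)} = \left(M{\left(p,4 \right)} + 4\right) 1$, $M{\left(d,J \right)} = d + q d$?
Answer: $19600$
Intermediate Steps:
$q = -3$ ($q = -8 + 5 = -3$)
$M{\left(d,J \right)} = - 2 d$ ($M{\left(d,J \right)} = d - 3 d = - 2 d$)
$g{\left(p \right)} = 4 - 2 p$ ($g{\left(p \right)} = \left(- 2 p + 4\right) 1 = \left(4 - 2 p\right) 1 = 4 - 2 p$)
$\left(g{\left(6 \right)} - 132\right)^{2} = \left(\left(4 - 12\right) - 132\right)^{2} = \left(-8 - 132\right)^{2} = \left(-140\right)^{2} = 19600$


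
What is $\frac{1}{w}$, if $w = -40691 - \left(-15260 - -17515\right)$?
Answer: $- \frac{1}{42946} \approx -2.3285 \cdot 10^{-5}$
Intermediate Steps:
$w = -42946$ ($w = -40691 - \left(-15260 + 17515\right) = -40691 - 2255 = -42946$)
$\frac{1}{w} = \frac{1}{-42946} = - \frac{1}{42946}$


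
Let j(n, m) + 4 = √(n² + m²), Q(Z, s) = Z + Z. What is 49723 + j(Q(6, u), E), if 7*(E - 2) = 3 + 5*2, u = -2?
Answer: 49719 + 3*√865/7 ≈ 49732.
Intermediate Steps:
E = 27/7 (E = 2 + (3 + 5*2)/7 = 2 + (3 + 10)/7 = 2 + (⅐)*13 = 2 + 13/7 = 27/7 ≈ 3.8571)
Q(Z, s) = 2*Z
j(n, m) = -4 + √(m² + n²) (j(n, m) = -4 + √(n² + m²) = -4 + √(m² + n²))
49723 + j(Q(6, u), E) = 49723 + (-4 + √((27/7)² + (2*6)²)) = 49723 + (-4 + √(729/49 + 12²)) = 49723 + (-4 + √(729/49 + 144)) = 49723 + (-4 + √(7785/49)) = 49723 + (-4 + 3*√865/7) = 49719 + 3*√865/7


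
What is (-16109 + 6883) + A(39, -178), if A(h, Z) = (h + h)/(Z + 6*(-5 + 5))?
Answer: -821153/89 ≈ -9226.4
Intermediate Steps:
A(h, Z) = 2*h/Z (A(h, Z) = (2*h)/(Z + 6*0) = (2*h)/(Z + 0) = (2*h)/Z = 2*h/Z)
(-16109 + 6883) + A(39, -178) = (-16109 + 6883) + 2*39/(-178) = -9226 + 2*39*(-1/178) = -9226 - 39/89 = -821153/89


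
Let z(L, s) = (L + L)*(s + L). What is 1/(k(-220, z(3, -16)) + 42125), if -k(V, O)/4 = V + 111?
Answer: 1/42561 ≈ 2.3496e-5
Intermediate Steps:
z(L, s) = 2*L*(L + s) (z(L, s) = (2*L)*(L + s) = 2*L*(L + s))
k(V, O) = -444 - 4*V (k(V, O) = -4*(V + 111) = -4*(111 + V) = -444 - 4*V)
1/(k(-220, z(3, -16)) + 42125) = 1/((-444 - 4*(-220)) + 42125) = 1/((-444 + 880) + 42125) = 1/(436 + 42125) = 1/42561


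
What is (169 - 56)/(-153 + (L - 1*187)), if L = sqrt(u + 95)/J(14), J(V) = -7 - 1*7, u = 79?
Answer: -3765160/11328713 + 791*sqrt(174)/11328713 ≈ -0.33143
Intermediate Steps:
J(V) = -14 (J(V) = -7 - 7 = -14)
L = -sqrt(174)/14 (L = sqrt(79 + 95)/(-14) = sqrt(174)*(-1/14) = -sqrt(174)/14 ≈ -0.94221)
(169 - 56)/(-153 + (L - 1*187)) = (169 - 56)/(-153 + (-sqrt(174)/14 - 1*187)) = 113/(-153 + (-sqrt(174)/14 - 187)) = 113/(-153 + (-187 - sqrt(174)/14)) = 113/(-340 - sqrt(174)/14)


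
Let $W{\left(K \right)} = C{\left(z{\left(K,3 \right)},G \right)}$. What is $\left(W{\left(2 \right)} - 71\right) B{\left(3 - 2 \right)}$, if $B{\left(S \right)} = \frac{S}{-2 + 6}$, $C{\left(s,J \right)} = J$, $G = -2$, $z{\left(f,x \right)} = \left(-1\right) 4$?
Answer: $- \frac{73}{4} \approx -18.25$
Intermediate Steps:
$z{\left(f,x \right)} = -4$
$W{\left(K \right)} = -2$
$B{\left(S \right)} = \frac{S}{4}$
$\left(W{\left(2 \right)} - 71\right) B{\left(3 - 2 \right)} = \left(-2 - 71\right) \frac{3 - 2}{4} = - 73 \cdot \frac{1}{4} \cdot 1 = \left(-73\right) \frac{1}{4} = - \frac{73}{4}$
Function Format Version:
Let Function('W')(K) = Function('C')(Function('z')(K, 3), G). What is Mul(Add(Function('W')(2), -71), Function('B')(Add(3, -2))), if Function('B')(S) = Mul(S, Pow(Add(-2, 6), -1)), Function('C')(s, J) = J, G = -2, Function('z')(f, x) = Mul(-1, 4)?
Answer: Rational(-73, 4) ≈ -18.250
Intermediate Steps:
Function('z')(f, x) = -4
Function('W')(K) = -2
Function('B')(S) = Mul(Rational(1, 4), S) (Function('B')(S) = Mul(S, Pow(4, -1)) = Mul(S, Rational(1, 4)) = Mul(Rational(1, 4), S))
Mul(Add(Function('W')(2), -71), Function('B')(Add(3, -2))) = Mul(Add(-2, -71), Mul(Rational(1, 4), Add(3, -2))) = Mul(-73, Mul(Rational(1, 4), 1)) = Mul(-73, Rational(1, 4)) = Rational(-73, 4)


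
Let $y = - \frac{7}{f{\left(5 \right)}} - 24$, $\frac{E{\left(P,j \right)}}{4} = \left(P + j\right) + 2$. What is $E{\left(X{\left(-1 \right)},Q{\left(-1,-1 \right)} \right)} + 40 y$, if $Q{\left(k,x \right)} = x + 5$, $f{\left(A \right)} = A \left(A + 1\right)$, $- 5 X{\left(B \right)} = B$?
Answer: $- \frac{14168}{15} \approx -944.53$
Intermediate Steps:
$X{\left(B \right)} = - \frac{B}{5}$
$f{\left(A \right)} = A \left(1 + A\right)$
$Q{\left(k,x \right)} = 5 + x$
$E{\left(P,j \right)} = 8 + 4 P + 4 j$ ($E{\left(P,j \right)} = 4 \left(\left(P + j\right) + 2\right) = 4 \left(2 + P + j\right) = 8 + 4 P + 4 j$)
$y = - \frac{727}{30}$ ($y = - \frac{7}{5 \left(1 + 5\right)} - 24 = - \frac{7}{5 \cdot 6} - 24 = - \frac{7}{30} - 24 = - \frac{727}{30} \approx -24.233$)
$E{\left(X{\left(-1 \right)},Q{\left(-1,-1 \right)} \right)} + 40 y = \left(8 + 4 \left(\left(- \frac{1}{5}\right) \left(-1\right)\right) + 4 \left(5 - 1\right)\right) + 40 \left(- \frac{727}{30}\right) = \left(8 + 4 \cdot \frac{1}{5} + 4 \cdot 4\right) - \frac{2908}{3} = \left(8 + \frac{4}{5} + 16\right) - \frac{2908}{3} = \frac{124}{5} - \frac{2908}{3} = - \frac{14168}{15}$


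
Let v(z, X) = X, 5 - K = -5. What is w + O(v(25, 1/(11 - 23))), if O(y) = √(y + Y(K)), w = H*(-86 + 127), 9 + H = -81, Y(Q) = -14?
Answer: -3690 + 13*I*√3/6 ≈ -3690.0 + 3.7528*I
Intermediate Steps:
K = 10 (K = 5 - 1*(-5) = 5 + 5 = 10)
H = -90 (H = -9 - 81 = -90)
w = -3690 (w = -90*(-86 + 127) = -90*41 = -3690)
O(y) = √(-14 + y) (O(y) = √(y - 14) = √(-14 + y))
w + O(v(25, 1/(11 - 23))) = -3690 + √(-14 + 1/(11 - 23)) = -3690 + √(-14 + 1/(-12)) = -3690 + √(-14 - 1/12) = -3690 + √(-169/12) = -3690 + 13*I*√3/6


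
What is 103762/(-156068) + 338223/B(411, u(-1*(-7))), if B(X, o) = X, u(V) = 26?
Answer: 8790523497/10690658 ≈ 822.26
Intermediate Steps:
103762/(-156068) + 338223/B(411, u(-1*(-7))) = 103762/(-156068) + 338223/411 = 103762*(-1/156068) + 338223*(1/411) = -51881/78034 + 112741/137 = 8790523497/10690658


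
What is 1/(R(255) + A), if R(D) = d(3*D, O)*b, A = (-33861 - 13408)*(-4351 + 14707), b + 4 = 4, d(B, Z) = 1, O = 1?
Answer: -1/489517764 ≈ -2.0428e-9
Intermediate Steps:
b = 0 (b = -4 + 4 = 0)
A = -489517764 (A = -47269*10356 = -489517764)
R(D) = 0 (R(D) = 1*0 = 0)
1/(R(255) + A) = 1/(0 - 489517764) = 1/(-489517764) = -1/489517764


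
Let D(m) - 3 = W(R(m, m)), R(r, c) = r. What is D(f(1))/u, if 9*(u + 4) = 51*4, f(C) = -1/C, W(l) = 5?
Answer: 3/7 ≈ 0.42857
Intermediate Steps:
D(m) = 8 (D(m) = 3 + 5 = 8)
u = 56/3 (u = -4 + (51*4)/9 = -4 + (⅑)*204 = -4 + 68/3 = 56/3 ≈ 18.667)
D(f(1))/u = 8/(56/3) = 8*(3/56) = 3/7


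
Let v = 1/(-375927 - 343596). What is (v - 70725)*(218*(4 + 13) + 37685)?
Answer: -3714843284848/1269 ≈ -2.9274e+9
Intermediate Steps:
v = -1/719523 (v = 1/(-719523) = -1/719523 ≈ -1.3898e-6)
(v - 70725)*(218*(4 + 13) + 37685) = (-1/719523 - 70725)*(218*(4 + 13) + 37685) = -50888264176*(218*17 + 37685)/719523 = -50888264176*(3706 + 37685)/719523 = -50888264176/719523*41391 = -3714843284848/1269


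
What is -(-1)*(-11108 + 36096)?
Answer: 24988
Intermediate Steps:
-(-1)*(-11108 + 36096) = -(-1)*24988 = -1*(-24988) = 24988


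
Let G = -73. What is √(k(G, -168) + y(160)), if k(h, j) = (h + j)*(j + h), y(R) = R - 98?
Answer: √58143 ≈ 241.13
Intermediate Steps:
y(R) = -98 + R
k(h, j) = (h + j)² (k(h, j) = (h + j)*(h + j) = (h + j)²)
√(k(G, -168) + y(160)) = √((-73 - 168)² + (-98 + 160)) = √((-241)² + 62) = √(58081 + 62) = √58143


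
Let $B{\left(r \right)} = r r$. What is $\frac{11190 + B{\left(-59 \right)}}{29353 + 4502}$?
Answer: $\frac{14671}{33855} \approx 0.43335$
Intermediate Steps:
$B{\left(r \right)} = r^{2}$
$\frac{11190 + B{\left(-59 \right)}}{29353 + 4502} = \frac{11190 + \left(-59\right)^{2}}{29353 + 4502} = \frac{11190 + 3481}{33855} = 14671 \cdot \frac{1}{33855} = \frac{14671}{33855}$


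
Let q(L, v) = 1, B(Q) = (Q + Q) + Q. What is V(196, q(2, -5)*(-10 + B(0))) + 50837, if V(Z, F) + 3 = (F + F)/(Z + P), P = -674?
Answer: 12149336/239 ≈ 50834.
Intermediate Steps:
B(Q) = 3*Q (B(Q) = 2*Q + Q = 3*Q)
V(Z, F) = -3 + 2*F/(-674 + Z) (V(Z, F) = -3 + (F + F)/(Z - 674) = -3 + (2*F)/(-674 + Z) = -3 + 2*F/(-674 + Z))
V(196, q(2, -5)*(-10 + B(0))) + 50837 = (2022 - 3*196 + 2*(1*(-10 + 3*0)))/(-674 + 196) + 50837 = (2022 - 588 + 2*(1*(-10 + 0)))/(-478) + 50837 = -(2022 - 588 + 2*(1*(-10)))/478 + 50837 = -(2022 - 588 + 2*(-10))/478 + 50837 = -(2022 - 588 - 20)/478 + 50837 = -1/478*1414 + 50837 = -707/239 + 50837 = 12149336/239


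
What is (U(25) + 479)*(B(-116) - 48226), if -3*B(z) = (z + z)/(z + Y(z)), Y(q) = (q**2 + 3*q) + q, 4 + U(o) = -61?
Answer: -738725776/37 ≈ -1.9966e+7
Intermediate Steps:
U(o) = -65 (U(o) = -4 - 61 = -65)
Y(q) = q**2 + 4*q
B(z) = -2*z/(3*(z + z*(4 + z))) (B(z) = -(z + z)/(3*(z + z*(4 + z))) = -2*z/(3*(z + z*(4 + z))))
(U(25) + 479)*(B(-116) - 48226) = (-65 + 479)*(-2/(15 + 3*(-116)) - 48226) = 414*(-2/(15 - 348) - 48226) = 414*(-2/(-333) - 48226) = 414*(-2*(-1/333) - 48226) = 414*(2/333 - 48226) = 414*(-16059256/333) = -738725776/37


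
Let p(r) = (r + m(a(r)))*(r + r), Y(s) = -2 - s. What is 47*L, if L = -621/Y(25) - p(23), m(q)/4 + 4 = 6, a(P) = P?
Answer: -65941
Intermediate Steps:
m(q) = 8 (m(q) = -16 + 4*6 = -16 + 24 = 8)
p(r) = 2*r*(8 + r) (p(r) = (r + 8)*(r + r) = (8 + r)*(2*r) = 2*r*(8 + r))
L = -1403 (L = -621/(-2 - 1*25) - 2*23*(8 + 23) = -621/(-2 - 25) - 2*23*31 = -621/(-27) - 1*1426 = -621*(-1/27) - 1426 = 23 - 1426 = -1403)
47*L = 47*(-1403) = -65941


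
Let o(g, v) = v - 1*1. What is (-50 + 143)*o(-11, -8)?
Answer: -837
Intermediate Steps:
o(g, v) = -1 + v (o(g, v) = v - 1 = -1 + v)
(-50 + 143)*o(-11, -8) = (-50 + 143)*(-1 - 8) = 93*(-9) = -837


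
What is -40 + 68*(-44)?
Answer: -3032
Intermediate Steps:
-40 + 68*(-44) = -40 - 2992 = -3032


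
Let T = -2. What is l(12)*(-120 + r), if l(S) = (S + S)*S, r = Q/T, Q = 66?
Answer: -44064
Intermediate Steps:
r = -33 (r = 66/(-2) = 66*(-½) = -33)
l(S) = 2*S² (l(S) = (2*S)*S = 2*S²)
l(12)*(-120 + r) = (2*12²)*(-120 - 33) = (2*144)*(-153) = 288*(-153) = -44064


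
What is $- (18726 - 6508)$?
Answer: $-12218$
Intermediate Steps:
$- (18726 - 6508) = \left(-1\right) 12218 = -12218$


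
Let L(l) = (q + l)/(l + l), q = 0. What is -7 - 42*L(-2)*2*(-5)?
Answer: 203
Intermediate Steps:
L(l) = 1/2 (L(l) = (0 + l)/(l + l) = l/((2*l)) = l*(1/(2*l)) = 1/2)
-7 - 42*L(-2)*2*(-5) = -7 - 42*(1/2)*2*(-5) = -7 - 42*(-5) = -7 + 210 = 203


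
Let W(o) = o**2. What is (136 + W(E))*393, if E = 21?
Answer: 226761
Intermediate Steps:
(136 + W(E))*393 = (136 + 21**2)*393 = (136 + 441)*393 = 577*393 = 226761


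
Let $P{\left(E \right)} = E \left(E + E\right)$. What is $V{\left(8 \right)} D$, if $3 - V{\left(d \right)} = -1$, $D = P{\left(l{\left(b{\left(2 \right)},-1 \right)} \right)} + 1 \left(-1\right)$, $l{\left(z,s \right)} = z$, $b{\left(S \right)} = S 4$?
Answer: $508$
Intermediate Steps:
$b{\left(S \right)} = 4 S$
$P{\left(E \right)} = 2 E^{2}$ ($P{\left(E \right)} = E 2 E = 2 E^{2}$)
$D = 127$ ($D = 2 \left(4 \cdot 2\right)^{2} + 1 \left(-1\right) = 2 \cdot 8^{2} - 1 = 2 \cdot 64 - 1 = 128 - 1 = 127$)
$V{\left(d \right)} = 4$ ($V{\left(d \right)} = 3 - -1 = 3 + 1 = 4$)
$V{\left(8 \right)} D = 4 \cdot 127 = 508$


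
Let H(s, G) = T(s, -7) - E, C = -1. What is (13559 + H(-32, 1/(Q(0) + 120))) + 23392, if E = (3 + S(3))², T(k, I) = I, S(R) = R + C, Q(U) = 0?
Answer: 36919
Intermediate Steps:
S(R) = -1 + R (S(R) = R - 1 = -1 + R)
E = 25 (E = (3 + (-1 + 3))² = (3 + 2)² = 5² = 25)
H(s, G) = -32 (H(s, G) = -7 - 1*25 = -7 - 25 = -32)
(13559 + H(-32, 1/(Q(0) + 120))) + 23392 = (13559 - 32) + 23392 = 13527 + 23392 = 36919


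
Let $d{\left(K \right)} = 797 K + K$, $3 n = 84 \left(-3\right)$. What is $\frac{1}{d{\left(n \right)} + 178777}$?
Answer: $\frac{1}{111745} \approx 8.9489 \cdot 10^{-6}$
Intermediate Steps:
$n = -84$ ($n = \frac{84 \left(-3\right)}{3} = \frac{1}{3} \left(-252\right) = -84$)
$d{\left(K \right)} = 798 K$
$\frac{1}{d{\left(n \right)} + 178777} = \frac{1}{798 \left(-84\right) + 178777} = \frac{1}{-67032 + 178777} = \frac{1}{111745}$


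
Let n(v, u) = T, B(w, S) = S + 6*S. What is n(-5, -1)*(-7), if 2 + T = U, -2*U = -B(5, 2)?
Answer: -35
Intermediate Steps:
B(w, S) = 7*S
U = 7 (U = -(-1)*7*2/2 = -(-1)*14/2 = -½*(-14) = 7)
T = 5 (T = -2 + 7 = 5)
n(v, u) = 5
n(-5, -1)*(-7) = 5*(-7) = -35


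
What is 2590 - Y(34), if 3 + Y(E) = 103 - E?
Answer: 2524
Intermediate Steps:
Y(E) = 100 - E (Y(E) = -3 + (103 - E) = 100 - E)
2590 - Y(34) = 2590 - (100 - 1*34) = 2590 - (100 - 34) = 2590 - 1*66 = 2590 - 66 = 2524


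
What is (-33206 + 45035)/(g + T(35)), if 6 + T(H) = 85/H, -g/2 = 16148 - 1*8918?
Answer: -82803/101245 ≈ -0.81785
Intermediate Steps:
g = -14460 (g = -2*(16148 - 1*8918) = -2*(16148 - 8918) = -2*7230 = -14460)
T(H) = -6 + 85/H
(-33206 + 45035)/(g + T(35)) = (-33206 + 45035)/(-14460 + (-6 + 85/35)) = 11829/(-14460 + (-6 + 85*(1/35))) = 11829/(-14460 + (-6 + 17/7)) = 11829/(-14460 - 25/7) = 11829/(-101245/7) = 11829*(-7/101245) = -82803/101245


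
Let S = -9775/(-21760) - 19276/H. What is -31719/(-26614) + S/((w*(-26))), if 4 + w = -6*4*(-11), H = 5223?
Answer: 143407171323737/120278178908160 ≈ 1.1923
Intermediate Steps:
w = 260 (w = -4 - 6*4*(-11) = -4 - 24*(-11) = -4 + 264 = 260)
S = -4334011/1337088 (S = -9775/(-21760) - 19276/5223 = -9775*(-1/21760) - 19276*1/5223 = 115/256 - 19276/5223 = -4334011/1337088 ≈ -3.2414)
-31719/(-26614) + S/((w*(-26))) = -31719/(-26614) - 4334011/(1337088*(260*(-26))) = -31719*(-1/26614) - 4334011/1337088/(-6760) = 31719/26614 - 4334011/1337088*(-1/6760) = 31719/26614 + 4334011/9038714880 = 143407171323737/120278178908160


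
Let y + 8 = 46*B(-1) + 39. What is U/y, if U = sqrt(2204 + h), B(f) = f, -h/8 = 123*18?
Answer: -2*I*sqrt(3877)/15 ≈ -8.3021*I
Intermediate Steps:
h = -17712 (h = -984*18 = -8*2214 = -17712)
y = -15 (y = -8 + (46*(-1) + 39) = -8 + (-46 + 39) = -8 - 7 = -15)
U = 2*I*sqrt(3877) (U = sqrt(2204 - 17712) = sqrt(-15508) = 2*I*sqrt(3877) ≈ 124.53*I)
U/y = (2*I*sqrt(3877))/(-15) = (2*I*sqrt(3877))*(-1/15) = -2*I*sqrt(3877)/15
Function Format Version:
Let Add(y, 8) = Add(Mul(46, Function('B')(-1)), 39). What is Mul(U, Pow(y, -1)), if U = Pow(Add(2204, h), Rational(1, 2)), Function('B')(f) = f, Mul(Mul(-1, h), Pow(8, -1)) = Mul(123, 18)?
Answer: Mul(Rational(-2, 15), I, Pow(3877, Rational(1, 2))) ≈ Mul(-8.3021, I)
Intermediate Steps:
h = -17712 (h = Mul(-8, Mul(123, 18)) = Mul(-8, 2214) = -17712)
y = -15 (y = Add(-8, Add(Mul(46, -1), 39)) = Add(-8, Add(-46, 39)) = Add(-8, -7) = -15)
U = Mul(2, I, Pow(3877, Rational(1, 2))) (U = Pow(Add(2204, -17712), Rational(1, 2)) = Pow(-15508, Rational(1, 2)) = Mul(2, I, Pow(3877, Rational(1, 2))) ≈ Mul(124.53, I))
Mul(U, Pow(y, -1)) = Mul(Mul(2, I, Pow(3877, Rational(1, 2))), Pow(-15, -1)) = Mul(Mul(2, I, Pow(3877, Rational(1, 2))), Rational(-1, 15)) = Mul(Rational(-2, 15), I, Pow(3877, Rational(1, 2)))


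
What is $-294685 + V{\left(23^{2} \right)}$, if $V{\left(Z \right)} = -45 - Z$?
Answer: $-295259$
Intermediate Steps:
$-294685 + V{\left(23^{2} \right)} = -294685 - 574 = -295259$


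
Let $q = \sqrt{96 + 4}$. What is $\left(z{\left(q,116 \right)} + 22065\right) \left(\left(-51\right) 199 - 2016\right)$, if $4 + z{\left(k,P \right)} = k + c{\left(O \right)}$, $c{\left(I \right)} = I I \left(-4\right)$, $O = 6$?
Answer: $-266741955$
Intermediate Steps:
$c{\left(I \right)} = - 4 I^{2}$ ($c{\left(I \right)} = I^{2} \left(-4\right) = - 4 I^{2}$)
$q = 10$ ($q = \sqrt{100} = 10$)
$z{\left(k,P \right)} = -148 + k$ ($z{\left(k,P \right)} = -4 + \left(k - 4 \cdot 6^{2}\right) = -4 + \left(k - 144\right) = -4 + \left(-144 + k\right) = -148 + k$)
$\left(z{\left(q,116 \right)} + 22065\right) \left(\left(-51\right) 199 - 2016\right) = \left(\left(-148 + 10\right) + 22065\right) \left(\left(-51\right) 199 - 2016\right) = \left(-138 + 22065\right) \left(-10149 - 2016\right) = 21927 \left(-12165\right) = -266741955$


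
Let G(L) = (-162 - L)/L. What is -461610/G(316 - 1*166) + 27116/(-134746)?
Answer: 388750279117/1751698 ≈ 2.2193e+5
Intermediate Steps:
G(L) = (-162 - L)/L
-461610/G(316 - 1*166) + 27116/(-134746) = -461610*(316 - 1*166)/(-162 - (316 - 1*166)) + 27116/(-134746) = -461610*(316 - 166)/(-162 - (316 - 166)) + 27116*(-1/134746) = -461610*150/(-162 - 1*150) - 13558/67373 = -461610*150/(-162 - 150) - 13558/67373 = -461610/((1/150)*(-312)) - 13558/67373 = -461610/(-52/25) - 13558/67373 = -461610*(-25/52) - 13558/67373 = 5770125/26 - 13558/67373 = 388750279117/1751698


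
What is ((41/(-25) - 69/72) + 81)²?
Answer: 2212855681/360000 ≈ 6146.8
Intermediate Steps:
((41/(-25) - 69/72) + 81)² = ((41*(-1/25) - 69*1/72) + 81)² = ((-41/25 - 23/24) + 81)² = (-1559/600 + 81)² = (47041/600)² = 2212855681/360000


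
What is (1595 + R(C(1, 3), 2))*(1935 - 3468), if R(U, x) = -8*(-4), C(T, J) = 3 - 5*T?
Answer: -2494191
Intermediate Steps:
R(U, x) = 32
(1595 + R(C(1, 3), 2))*(1935 - 3468) = (1595 + 32)*(1935 - 3468) = 1627*(-1533) = -2494191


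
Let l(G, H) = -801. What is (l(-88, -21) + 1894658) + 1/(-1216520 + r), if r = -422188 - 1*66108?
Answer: 3228677715311/1704816 ≈ 1.8939e+6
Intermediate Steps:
r = -488296 (r = -422188 - 66108 = -488296)
(l(-88, -21) + 1894658) + 1/(-1216520 + r) = (-801 + 1894658) + 1/(-1216520 - 488296) = 1893857 + 1/(-1704816) = 1893857 - 1/1704816 = 3228677715311/1704816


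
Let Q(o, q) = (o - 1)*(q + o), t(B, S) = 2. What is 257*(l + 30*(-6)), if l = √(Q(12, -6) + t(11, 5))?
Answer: -46260 + 514*√17 ≈ -44141.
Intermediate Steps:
Q(o, q) = (-1 + o)*(o + q)
l = 2*√17 (l = √((12² - 1*12 - 1*(-6) + 12*(-6)) + 2) = √((144 - 12 + 6 - 72) + 2) = √(66 + 2) = √68 = 2*√17 ≈ 8.2462)
257*(l + 30*(-6)) = 257*(2*√17 + 30*(-6)) = 257*(2*√17 - 180) = 257*(-180 + 2*√17) = -46260 + 514*√17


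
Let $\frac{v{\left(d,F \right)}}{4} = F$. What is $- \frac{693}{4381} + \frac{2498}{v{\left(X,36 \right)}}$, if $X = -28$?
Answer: $\frac{5421973}{315432} \approx 17.189$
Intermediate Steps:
$v{\left(d,F \right)} = 4 F$
$- \frac{693}{4381} + \frac{2498}{v{\left(X,36 \right)}} = - \frac{693}{4381} + \frac{2498}{4 \cdot 36} = \left(-693\right) \frac{1}{4381} + \frac{2498}{144} = - \frac{693}{4381} + 2498 \cdot \frac{1}{144} = - \frac{693}{4381} + \frac{1249}{72} = \frac{5421973}{315432}$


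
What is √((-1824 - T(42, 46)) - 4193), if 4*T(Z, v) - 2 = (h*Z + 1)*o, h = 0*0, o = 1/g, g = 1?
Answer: I*√24071/2 ≈ 77.574*I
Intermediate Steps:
o = 1 (o = 1/1 = 1)
h = 0
T(Z, v) = ¾ (T(Z, v) = ½ + ((0*Z + 1)*1)/4 = ½ + ((0 + 1)*1)/4 = ½ + (1*1)/4 = ½ + (¼)*1 = ½ + ¼ = ¾)
√((-1824 - T(42, 46)) - 4193) = √((-1824 - 1*¾) - 4193) = √((-1824 - ¾) - 4193) = √(-7299/4 - 4193) = √(-24071/4) = I*√24071/2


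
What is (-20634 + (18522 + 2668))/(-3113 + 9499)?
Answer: 278/3193 ≈ 0.087065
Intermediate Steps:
(-20634 + (18522 + 2668))/(-3113 + 9499) = (-20634 + 21190)/6386 = 556*(1/6386) = 278/3193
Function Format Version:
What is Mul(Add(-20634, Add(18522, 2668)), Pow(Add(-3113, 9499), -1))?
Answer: Rational(278, 3193) ≈ 0.087065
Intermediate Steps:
Mul(Add(-20634, Add(18522, 2668)), Pow(Add(-3113, 9499), -1)) = Mul(Add(-20634, 21190), Pow(6386, -1)) = Mul(556, Rational(1, 6386)) = Rational(278, 3193)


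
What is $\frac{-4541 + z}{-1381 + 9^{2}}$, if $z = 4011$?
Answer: $\frac{53}{130} \approx 0.40769$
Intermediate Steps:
$\frac{-4541 + z}{-1381 + 9^{2}} = \frac{-4541 + 4011}{-1381 + 9^{2}} = - \frac{530}{-1381 + 81} = - \frac{530}{-1300} = \left(-530\right) \left(- \frac{1}{1300}\right) = \frac{53}{130}$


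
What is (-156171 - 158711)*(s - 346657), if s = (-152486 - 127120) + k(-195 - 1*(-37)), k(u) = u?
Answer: 197248697322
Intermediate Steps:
s = -279764 (s = (-152486 - 127120) + (-195 - 1*(-37)) = -279606 + (-195 + 37) = -279606 - 158 = -279764)
(-156171 - 158711)*(s - 346657) = (-156171 - 158711)*(-279764 - 346657) = -314882*(-626421) = 197248697322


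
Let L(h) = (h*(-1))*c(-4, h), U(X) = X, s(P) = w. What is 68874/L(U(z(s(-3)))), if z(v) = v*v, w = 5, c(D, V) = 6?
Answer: -11479/25 ≈ -459.16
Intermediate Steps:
s(P) = 5
z(v) = v²
L(h) = -6*h (L(h) = (h*(-1))*6 = -h*6 = -6*h)
68874/L(U(z(s(-3)))) = 68874/((-6*5²)) = 68874/((-6*25)) = 68874/(-150) = 68874*(-1/150) = -11479/25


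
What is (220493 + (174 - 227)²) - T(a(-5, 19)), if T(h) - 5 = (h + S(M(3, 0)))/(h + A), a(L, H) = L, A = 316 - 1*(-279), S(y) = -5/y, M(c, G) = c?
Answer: 39523571/177 ≈ 2.2330e+5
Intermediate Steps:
A = 595 (A = 316 + 279 = 595)
T(h) = 5 + (-5/3 + h)/(595 + h) (T(h) = 5 + (h - 5/3)/(h + 595) = 5 + (h - 5*⅓)/(595 + h) = 5 + (h - 5/3)/(595 + h) = 5 + (-5/3 + h)/(595 + h))
(220493 + (174 - 227)²) - T(a(-5, 19)) = (220493 + (174 - 227)²) - 2*(4460 + 9*(-5))/(3*(595 - 5)) = (220493 + (-53)²) - 2*(4460 - 45)/(3*590) = (220493 + 2809) - 2*4415/(3*590) = 223302 - 1*883/177 = 223302 - 883/177 = 39523571/177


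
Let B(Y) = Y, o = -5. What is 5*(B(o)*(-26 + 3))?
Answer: 575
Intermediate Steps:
5*(B(o)*(-26 + 3)) = 5*(-5*(-26 + 3)) = 5*(-5*(-23)) = 5*115 = 575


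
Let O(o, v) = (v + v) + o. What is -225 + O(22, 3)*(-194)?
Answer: -5657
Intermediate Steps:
O(o, v) = o + 2*v (O(o, v) = 2*v + o = o + 2*v)
-225 + O(22, 3)*(-194) = -225 + (22 + 2*3)*(-194) = -225 + (22 + 6)*(-194) = -225 + 28*(-194) = -225 - 5432 = -5657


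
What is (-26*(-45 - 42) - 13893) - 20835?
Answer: -32466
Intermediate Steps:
(-26*(-45 - 42) - 13893) - 20835 = (-26*(-87) - 13893) - 20835 = (2262 - 13893) - 20835 = -11631 - 20835 = -32466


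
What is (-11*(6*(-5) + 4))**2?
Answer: 81796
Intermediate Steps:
(-11*(6*(-5) + 4))**2 = (-11*(-30 + 4))**2 = (-11*(-26))**2 = 286**2 = 81796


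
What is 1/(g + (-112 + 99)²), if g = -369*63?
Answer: -1/23078 ≈ -4.3331e-5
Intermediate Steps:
g = -23247
1/(g + (-112 + 99)²) = 1/(-23247 + (-112 + 99)²) = 1/(-23247 + (-13)²) = 1/(-23247 + 169) = 1/(-23078) = -1/23078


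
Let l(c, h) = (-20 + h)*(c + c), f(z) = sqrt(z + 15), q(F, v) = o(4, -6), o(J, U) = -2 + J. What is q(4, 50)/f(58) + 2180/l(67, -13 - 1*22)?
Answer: -218/737 + 2*sqrt(73)/73 ≈ -0.061711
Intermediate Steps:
q(F, v) = 2 (q(F, v) = -2 + 4 = 2)
f(z) = sqrt(15 + z)
l(c, h) = 2*c*(-20 + h) (l(c, h) = (-20 + h)*(2*c) = 2*c*(-20 + h))
q(4, 50)/f(58) + 2180/l(67, -13 - 1*22) = 2/(sqrt(15 + 58)) + 2180/((2*67*(-20 + (-13 - 1*22)))) = 2/(sqrt(73)) + 2180/((2*67*(-20 + (-13 - 22)))) = 2*(sqrt(73)/73) + 2180/((2*67*(-20 - 35))) = 2*sqrt(73)/73 + 2180/((2*67*(-55))) = 2*sqrt(73)/73 + 2180/(-7370) = 2*sqrt(73)/73 + 2180*(-1/7370) = 2*sqrt(73)/73 - 218/737 = -218/737 + 2*sqrt(73)/73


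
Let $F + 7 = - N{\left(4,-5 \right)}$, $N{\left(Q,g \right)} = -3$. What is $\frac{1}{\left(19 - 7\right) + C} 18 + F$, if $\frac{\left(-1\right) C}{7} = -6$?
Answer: $- \frac{11}{3} \approx -3.6667$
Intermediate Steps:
$C = 42$ ($C = \left(-7\right) \left(-6\right) = 42$)
$F = -4$ ($F = -7 - -3 = -7 + 3 = -4$)
$\frac{1}{\left(19 - 7\right) + C} 18 + F = \frac{1}{\left(19 - 7\right) + 42} \cdot 18 - 4 = \frac{1}{12 + 42} \cdot 18 - 4 = \frac{1}{54} \cdot 18 - 4 = \frac{1}{3} - 4 = - \frac{11}{3}$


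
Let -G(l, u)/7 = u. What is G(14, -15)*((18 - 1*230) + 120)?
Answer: -9660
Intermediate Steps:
G(l, u) = -7*u
G(14, -15)*((18 - 1*230) + 120) = (-7*(-15))*((18 - 1*230) + 120) = 105*((18 - 230) + 120) = 105*(-212 + 120) = 105*(-92) = -9660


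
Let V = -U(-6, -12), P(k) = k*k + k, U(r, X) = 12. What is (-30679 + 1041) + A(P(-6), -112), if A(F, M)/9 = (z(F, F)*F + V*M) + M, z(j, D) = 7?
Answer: -16660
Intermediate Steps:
P(k) = k + k² (P(k) = k² + k = k + k²)
V = -12 (V = -1*12 = -12)
A(F, M) = -99*M + 63*F (A(F, M) = 9*((7*F - 12*M) + M) = 9*((-12*M + 7*F) + M) = 9*(-11*M + 7*F) = -99*M + 63*F)
(-30679 + 1041) + A(P(-6), -112) = (-30679 + 1041) + (-99*(-112) + 63*(-6*(1 - 6))) = -29638 + (11088 + 63*(-6*(-5))) = -29638 + (11088 + 63*30) = -29638 + (11088 + 1890) = -29638 + 12978 = -16660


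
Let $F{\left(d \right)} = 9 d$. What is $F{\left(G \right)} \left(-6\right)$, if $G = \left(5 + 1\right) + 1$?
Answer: $-378$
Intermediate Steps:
$G = 7$ ($G = 6 + 1 = 7$)
$F{\left(G \right)} \left(-6\right) = 9 \cdot 7 \left(-6\right) = 63 \left(-6\right) = -378$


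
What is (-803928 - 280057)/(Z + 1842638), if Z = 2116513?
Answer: -154855/565593 ≈ -0.27379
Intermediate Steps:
(-803928 - 280057)/(Z + 1842638) = (-803928 - 280057)/(2116513 + 1842638) = -1083985/3959151 = -1083985*1/3959151 = -154855/565593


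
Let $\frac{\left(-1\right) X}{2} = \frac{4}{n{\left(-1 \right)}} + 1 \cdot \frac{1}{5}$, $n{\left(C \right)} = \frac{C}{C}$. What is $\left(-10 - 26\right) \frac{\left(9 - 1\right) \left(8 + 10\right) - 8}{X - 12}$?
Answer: $240$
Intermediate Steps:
$n{\left(C \right)} = 1$
$X = - \frac{42}{5}$ ($X = - 2 \left(\frac{4}{1} + 1 \cdot \frac{1}{5}\right) = - 2 \left(4 \cdot 1 + 1 \cdot \frac{1}{5}\right) = - 2 \left(4 + \frac{1}{5}\right) = \left(-2\right) \frac{21}{5} = - \frac{42}{5} \approx -8.4$)
$\left(-10 - 26\right) \frac{\left(9 - 1\right) \left(8 + 10\right) - 8}{X - 12} = \left(-10 - 26\right) \frac{\left(9 - 1\right) \left(8 + 10\right) - 8}{- \frac{42}{5} - 12} = - 36 \frac{8 \cdot 18 - 8}{- \frac{102}{5}} = - 36 \left(144 - 8\right) \left(- \frac{5}{102}\right) = - 36 \cdot 136 \left(- \frac{5}{102}\right) = \left(-36\right) \left(- \frac{20}{3}\right) = 240$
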